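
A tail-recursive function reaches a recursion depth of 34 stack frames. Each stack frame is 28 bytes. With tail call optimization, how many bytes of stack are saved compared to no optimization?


Without TCO: 34 * 28 = 952 bytes
With TCO: reuse 1 frame = 28 bytes
Savings = 952 - 28 = 924

924


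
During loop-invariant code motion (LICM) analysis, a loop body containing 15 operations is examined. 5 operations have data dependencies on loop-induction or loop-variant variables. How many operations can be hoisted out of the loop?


Invariant candidates = total - loop-dependent
= 15 - 5 = 10

10


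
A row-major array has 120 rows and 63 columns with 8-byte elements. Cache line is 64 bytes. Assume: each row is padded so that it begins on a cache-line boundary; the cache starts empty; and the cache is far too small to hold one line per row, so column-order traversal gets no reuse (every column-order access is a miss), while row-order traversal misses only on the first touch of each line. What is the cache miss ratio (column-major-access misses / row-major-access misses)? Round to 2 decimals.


Each row occupies 63 * 8 = 504 bytes and starts on a line boundary, so it spans ceil(504 / 64) = 8 cache lines.
Row-major traversal misses (one per line touched): 120 * ceil(63 * 8 / 64) = 960
Column-major traversal misses (no reuse, every access misses): 120 * 63 = 7560
Ratio = 7560 / 960 = 7.88

7.88


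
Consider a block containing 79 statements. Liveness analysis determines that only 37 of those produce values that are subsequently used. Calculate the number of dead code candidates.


Dead code = total statements - live definitions
= 79 - 37 = 42

42


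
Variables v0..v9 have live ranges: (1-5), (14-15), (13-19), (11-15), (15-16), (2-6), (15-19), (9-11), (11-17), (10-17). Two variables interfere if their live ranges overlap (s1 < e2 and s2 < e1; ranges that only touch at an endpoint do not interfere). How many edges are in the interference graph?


Check all pairs for overlapping intervals.
Two intervals (s1,e1) and (s2,e2) overlap if s1 < e2 and s2 < e1.
v0 (1-5) vs v1..v9: overlaps v5 -> 1
v1 (14-15) vs v2..v9: overlaps v2, v3, v8, v9 -> 4
v2 (13-19) vs v3..v9: overlaps v3, v4, v6, v8, v9 -> 5
v3 (11-15) vs v4..v9: overlaps v8, v9 -> 2
v4 (15-16) vs v5..v9: overlaps v6, v8, v9 -> 3
v5 (2-6) vs v6..v9: overlaps none -> 0
v6 (15-19) vs v7..v9: overlaps v8, v9 -> 2
v7 (9-11) vs v8..v9: overlaps v9 -> 1
v8 (11-17) vs v9: overlaps v9 -> 1
Total overlapping pairs = 1 + 4 + 5 + 2 + 3 + 0 + 2 + 1 + 1 = 19

19


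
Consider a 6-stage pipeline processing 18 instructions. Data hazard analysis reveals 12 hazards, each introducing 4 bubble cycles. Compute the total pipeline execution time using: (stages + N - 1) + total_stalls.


Base cycles = 6 + 18 - 1 = 23
Total stalls = 12 * 4 = 48
Total = 23 + 48 = 71

71


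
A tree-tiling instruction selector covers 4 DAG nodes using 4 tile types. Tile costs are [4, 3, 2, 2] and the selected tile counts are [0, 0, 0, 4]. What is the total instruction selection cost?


Total cost = sum(count_i * cost_i)
= 0*4 + 0*3 + 0*2 + 4*2
= 8

8


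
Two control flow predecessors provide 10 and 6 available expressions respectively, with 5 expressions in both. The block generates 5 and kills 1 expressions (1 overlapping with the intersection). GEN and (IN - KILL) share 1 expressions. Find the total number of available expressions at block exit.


IN = intersection of predecessors = 5
IN - KILL = 5 - 1 = 4
|OUT| = |GEN| + |IN - KILL| - |GEN ∩ (IN - KILL)| = 5 + 4 - 1 = 8

8


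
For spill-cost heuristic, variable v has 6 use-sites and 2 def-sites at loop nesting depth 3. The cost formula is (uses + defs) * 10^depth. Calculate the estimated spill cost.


uses + defs = 6 + 2 = 8
10^3 = 1000
Spill cost = 8 * 1000 = 8000

8000


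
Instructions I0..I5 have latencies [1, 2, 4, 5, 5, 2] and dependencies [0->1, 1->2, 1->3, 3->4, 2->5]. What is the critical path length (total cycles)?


Compute longest path through dependency graph: dist(Ik) = max over predecessors of dist + latency(Ik).
dist(I0) = latency 1 = 1
dist(I1) = dist(I0) + 2 = 1 + 2 = 3
dist(I2) = dist(I1) + 4 = 3 + 4 = 7
dist(I3) = dist(I1) + 5 = 3 + 5 = 8
dist(I4) = dist(I3) + 5 = 8 + 5 = 13
dist(I5) = dist(I2) + 2 = 7 + 2 = 9
Critical path = max dist = 13

13


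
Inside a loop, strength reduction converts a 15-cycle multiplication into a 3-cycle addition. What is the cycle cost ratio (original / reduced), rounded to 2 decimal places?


Ratio = mult_cost / add_cost = 15 / 3 = 5.0

5.0


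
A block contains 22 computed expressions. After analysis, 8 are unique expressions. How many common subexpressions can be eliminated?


CSE count = total expressions - unique expressions
= 22 - 8 = 14

14


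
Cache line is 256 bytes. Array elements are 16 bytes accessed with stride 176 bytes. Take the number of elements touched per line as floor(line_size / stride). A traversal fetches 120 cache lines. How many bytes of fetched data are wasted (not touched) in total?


Elements per line = floor(256 / 176) = 1
Bytes used per line = 1 * 16 = 16
Wasted per line = 256 - 16 = 240
Total wasted = 240 * 120 = 28800

28800


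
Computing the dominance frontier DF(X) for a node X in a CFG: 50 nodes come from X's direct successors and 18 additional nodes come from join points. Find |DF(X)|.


DF(X) = direct successor contributions + join point contributions
= 50 + 18 = 68

68


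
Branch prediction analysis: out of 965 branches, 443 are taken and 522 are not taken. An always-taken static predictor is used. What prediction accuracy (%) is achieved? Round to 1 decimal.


Predictor: always-taken
Correct predictions = 443
Accuracy = 443 / 965 * 100 = 45.9%

45.9


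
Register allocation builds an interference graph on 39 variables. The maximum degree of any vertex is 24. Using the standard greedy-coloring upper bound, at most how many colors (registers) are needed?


Greedy coloring never needs more than (max_degree + 1) colors: when coloring a vertex, at most max_degree neighbors are already colored.
Upper bound = 24 + 1 = 25

25


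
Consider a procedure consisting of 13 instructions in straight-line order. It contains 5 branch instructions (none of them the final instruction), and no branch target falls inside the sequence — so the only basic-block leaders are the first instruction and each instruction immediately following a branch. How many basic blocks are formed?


With no in-sequence branch targets, the leaders are the first instruction plus the instruction after each branch.
Number of basic blocks = branches + 1
= 5 + 1 = 6

6


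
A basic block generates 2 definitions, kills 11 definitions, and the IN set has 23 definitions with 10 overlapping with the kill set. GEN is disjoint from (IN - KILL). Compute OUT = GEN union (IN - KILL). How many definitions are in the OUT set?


IN - KILL: 23 - 10 = 13 surviving definitions
OUT = GEN + surviving = 2 + 13 = 15

15


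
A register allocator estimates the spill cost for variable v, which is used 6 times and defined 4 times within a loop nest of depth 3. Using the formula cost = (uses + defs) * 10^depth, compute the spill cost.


uses + defs = 6 + 4 = 10
10^3 = 1000
Spill cost = 10 * 1000 = 10000

10000


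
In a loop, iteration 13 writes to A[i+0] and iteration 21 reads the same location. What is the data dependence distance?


Distance = read iteration - write iteration
= 21 - 13 = 8

8


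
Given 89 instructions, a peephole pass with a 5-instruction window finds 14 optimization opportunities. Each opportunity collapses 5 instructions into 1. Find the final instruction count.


Each match removes 4 instructions.
Total removed = 14 * 4 = 56
Remaining = 89 - 56 = 33

33


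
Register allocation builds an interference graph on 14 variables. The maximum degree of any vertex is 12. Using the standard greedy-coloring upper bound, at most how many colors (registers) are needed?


Greedy coloring never needs more than (max_degree + 1) colors: when coloring a vertex, at most max_degree neighbors are already colored.
Upper bound = 12 + 1 = 13

13


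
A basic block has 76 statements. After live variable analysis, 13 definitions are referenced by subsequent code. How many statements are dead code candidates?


Dead code = total statements - live definitions
= 76 - 13 = 63

63


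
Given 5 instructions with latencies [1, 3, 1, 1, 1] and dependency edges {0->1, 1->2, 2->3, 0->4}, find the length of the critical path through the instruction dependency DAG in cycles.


Compute longest path through dependency graph: dist(Ik) = max over predecessors of dist + latency(Ik).
dist(I0) = latency 1 = 1
dist(I1) = dist(I0) + 3 = 1 + 3 = 4
dist(I2) = dist(I1) + 1 = 4 + 1 = 5
dist(I3) = dist(I2) + 1 = 5 + 1 = 6
dist(I4) = dist(I0) + 1 = 1 + 1 = 2
Critical path = max dist = 6

6


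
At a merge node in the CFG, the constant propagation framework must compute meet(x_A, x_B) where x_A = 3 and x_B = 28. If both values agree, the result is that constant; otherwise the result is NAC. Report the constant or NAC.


Meet operation: if both paths give the same constant, result is that constant; if they differ, result is NAC (not-a-constant).
Path A: 3, Path B: 28 -> differ
Result: not-a-constant -> NAC

NAC


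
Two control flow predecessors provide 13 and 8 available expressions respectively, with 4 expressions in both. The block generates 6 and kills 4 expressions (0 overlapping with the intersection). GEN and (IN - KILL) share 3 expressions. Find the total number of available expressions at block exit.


IN = intersection of predecessors = 4
IN - KILL = 4 - 0 = 4
|OUT| = |GEN| + |IN - KILL| - |GEN ∩ (IN - KILL)| = 6 + 4 - 3 = 7

7


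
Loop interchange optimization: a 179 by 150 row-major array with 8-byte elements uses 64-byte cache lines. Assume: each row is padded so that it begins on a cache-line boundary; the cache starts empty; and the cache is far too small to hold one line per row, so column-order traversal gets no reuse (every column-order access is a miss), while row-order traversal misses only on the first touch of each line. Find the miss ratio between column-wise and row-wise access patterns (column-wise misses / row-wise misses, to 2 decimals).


Each row occupies 150 * 8 = 1200 bytes and starts on a line boundary, so it spans ceil(1200 / 64) = 19 cache lines.
Row-major traversal misses (one per line touched): 179 * ceil(150 * 8 / 64) = 3401
Column-major traversal misses (no reuse, every access misses): 179 * 150 = 26850
Ratio = 26850 / 3401 = 7.89

7.89


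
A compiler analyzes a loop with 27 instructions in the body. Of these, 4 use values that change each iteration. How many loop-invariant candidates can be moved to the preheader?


Invariant candidates = total - loop-dependent
= 27 - 4 = 23

23


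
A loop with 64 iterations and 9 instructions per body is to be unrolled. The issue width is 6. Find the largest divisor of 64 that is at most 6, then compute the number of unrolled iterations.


Largest divisor of 64 <= 6 is 4
New iterations = 64 / 4 = 16

16


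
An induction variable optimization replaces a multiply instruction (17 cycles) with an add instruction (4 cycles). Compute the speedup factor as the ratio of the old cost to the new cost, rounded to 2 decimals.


Ratio = mult_cost / add_cost = 17 / 4 = 4.25

4.25


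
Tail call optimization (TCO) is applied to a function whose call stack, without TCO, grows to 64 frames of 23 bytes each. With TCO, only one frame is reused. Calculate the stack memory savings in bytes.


Without TCO: 64 * 23 = 1472 bytes
With TCO: reuse 1 frame = 23 bytes
Savings = 1472 - 23 = 1449

1449


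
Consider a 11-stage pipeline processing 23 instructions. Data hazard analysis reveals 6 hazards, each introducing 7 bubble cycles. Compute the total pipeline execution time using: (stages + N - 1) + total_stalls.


Base cycles = 11 + 23 - 1 = 33
Total stalls = 6 * 7 = 42
Total = 33 + 42 = 75

75


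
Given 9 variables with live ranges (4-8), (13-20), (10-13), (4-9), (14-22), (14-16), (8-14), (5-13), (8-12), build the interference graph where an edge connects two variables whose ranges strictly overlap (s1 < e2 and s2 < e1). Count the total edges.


Check all pairs for overlapping intervals.
Two intervals (s1,e1) and (s2,e2) overlap if s1 < e2 and s2 < e1.
v0 (4-8) vs v1..v8: overlaps v3, v7 -> 2
v1 (13-20) vs v2..v8: overlaps v4, v5, v6 -> 3
v2 (10-13) vs v3..v8: overlaps v6, v7, v8 -> 3
v3 (4-9) vs v4..v8: overlaps v6, v7, v8 -> 3
v4 (14-22) vs v5..v8: overlaps v5 -> 1
v5 (14-16) vs v6..v8: overlaps none -> 0
v6 (8-14) vs v7..v8: overlaps v7, v8 -> 2
v7 (5-13) vs v8: overlaps v8 -> 1
Total overlapping pairs = 2 + 3 + 3 + 3 + 1 + 0 + 2 + 1 = 15

15


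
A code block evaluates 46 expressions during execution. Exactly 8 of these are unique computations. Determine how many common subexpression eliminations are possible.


CSE count = total expressions - unique expressions
= 46 - 8 = 38

38


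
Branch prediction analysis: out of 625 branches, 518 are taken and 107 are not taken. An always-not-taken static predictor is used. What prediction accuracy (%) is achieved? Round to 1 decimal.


Predictor: always-not-taken
Correct predictions = 107
Accuracy = 107 / 625 * 100 = 17.1%

17.1


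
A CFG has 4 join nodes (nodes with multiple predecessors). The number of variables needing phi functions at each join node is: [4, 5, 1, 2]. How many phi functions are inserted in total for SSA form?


Total phi functions = sum of phi functions at each join node
= 4 + 5 + 1 + 2 = 12

12


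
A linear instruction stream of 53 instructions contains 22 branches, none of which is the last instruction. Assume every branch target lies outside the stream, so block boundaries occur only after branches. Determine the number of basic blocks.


With no in-sequence branch targets, the leaders are the first instruction plus the instruction after each branch.
Number of basic blocks = branches + 1
= 22 + 1 = 23

23


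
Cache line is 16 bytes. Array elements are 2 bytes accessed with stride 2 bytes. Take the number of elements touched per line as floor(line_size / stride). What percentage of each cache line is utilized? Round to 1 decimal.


Elements per cache line = floor(16 / 2) = 8
Bytes used = 8 * 2 = 16
Utilization = 16 / 16 * 100 = 100.0%

100.0


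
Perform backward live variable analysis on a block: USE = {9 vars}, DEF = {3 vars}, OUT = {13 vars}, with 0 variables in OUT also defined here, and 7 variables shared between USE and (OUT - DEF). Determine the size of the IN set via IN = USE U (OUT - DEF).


OUT - DEF: 13 - 0 = 13
|IN| = |USE| + |OUT - DEF| - |USE ∩ (OUT - DEF)| = 9 + 13 - 7 = 15

15


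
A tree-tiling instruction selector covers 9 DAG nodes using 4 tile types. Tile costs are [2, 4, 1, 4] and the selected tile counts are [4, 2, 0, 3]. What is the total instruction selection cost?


Total cost = sum(count_i * cost_i)
= 4*2 + 2*4 + 0*1 + 3*4
= 28

28


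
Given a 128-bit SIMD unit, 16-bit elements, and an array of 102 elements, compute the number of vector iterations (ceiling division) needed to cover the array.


Width = 128 / 16 = 8 elements per vector op
Iterations = ceil(102 / 8) = 13

13


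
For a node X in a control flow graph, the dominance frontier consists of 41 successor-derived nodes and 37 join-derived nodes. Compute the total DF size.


DF(X) = direct successor contributions + join point contributions
= 41 + 37 = 78

78


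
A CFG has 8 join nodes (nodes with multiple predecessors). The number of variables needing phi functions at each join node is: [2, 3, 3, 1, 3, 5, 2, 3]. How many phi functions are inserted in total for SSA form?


Total phi functions = sum of phi functions at each join node
= 2 + 3 + 3 + 1 + 3 + 5 + 2 + 3 = 22

22


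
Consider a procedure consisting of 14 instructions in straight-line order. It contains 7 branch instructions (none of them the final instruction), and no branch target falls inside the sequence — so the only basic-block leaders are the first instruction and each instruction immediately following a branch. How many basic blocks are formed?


With no in-sequence branch targets, the leaders are the first instruction plus the instruction after each branch.
Number of basic blocks = branches + 1
= 7 + 1 = 8

8


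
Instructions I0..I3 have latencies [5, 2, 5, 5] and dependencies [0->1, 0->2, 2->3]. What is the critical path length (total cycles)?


Compute longest path through dependency graph: dist(Ik) = max over predecessors of dist + latency(Ik).
dist(I0) = latency 5 = 5
dist(I1) = dist(I0) + 2 = 5 + 2 = 7
dist(I2) = dist(I0) + 5 = 5 + 5 = 10
dist(I3) = dist(I2) + 5 = 10 + 5 = 15
Critical path = max dist = 15

15


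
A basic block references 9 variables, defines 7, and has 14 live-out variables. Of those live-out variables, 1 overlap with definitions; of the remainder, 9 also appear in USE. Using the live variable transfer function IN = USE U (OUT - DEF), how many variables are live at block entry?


OUT - DEF: 14 - 1 = 13
|IN| = |USE| + |OUT - DEF| - |USE ∩ (OUT - DEF)| = 9 + 13 - 9 = 13

13


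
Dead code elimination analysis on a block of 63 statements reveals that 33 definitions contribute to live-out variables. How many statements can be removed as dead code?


Dead code = total statements - live definitions
= 63 - 33 = 30

30


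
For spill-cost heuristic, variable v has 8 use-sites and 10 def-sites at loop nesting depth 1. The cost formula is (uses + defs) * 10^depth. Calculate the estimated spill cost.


uses + defs = 8 + 10 = 18
10^1 = 10
Spill cost = 18 * 10 = 180

180


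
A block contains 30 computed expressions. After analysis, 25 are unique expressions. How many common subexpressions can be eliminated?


CSE count = total expressions - unique expressions
= 30 - 25 = 5

5


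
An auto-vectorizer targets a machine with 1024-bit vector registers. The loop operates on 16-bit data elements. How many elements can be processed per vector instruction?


Width = SIMD bits / data type bits
= 1024 / 16 = 64

64


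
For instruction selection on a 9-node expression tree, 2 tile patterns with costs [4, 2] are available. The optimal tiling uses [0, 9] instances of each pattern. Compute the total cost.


Total cost = sum(count_i * cost_i)
= 0*4 + 9*2
= 18

18


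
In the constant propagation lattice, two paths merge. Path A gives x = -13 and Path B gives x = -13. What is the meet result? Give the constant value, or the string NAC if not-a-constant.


Meet operation: if both paths give the same constant, result is that constant; if they differ, result is NAC (not-a-constant).
Path A: -13, Path B: -13 -> equal
Result: constant -> -13

-13


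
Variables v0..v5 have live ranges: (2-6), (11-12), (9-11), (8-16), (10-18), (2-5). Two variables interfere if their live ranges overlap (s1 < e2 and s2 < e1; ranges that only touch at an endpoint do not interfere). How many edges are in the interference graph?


Check all pairs for overlapping intervals.
Two intervals (s1,e1) and (s2,e2) overlap if s1 < e2 and s2 < e1.
v0 (2-6) vs v1..v5: overlaps v5 -> 1
v1 (11-12) vs v2..v5: overlaps v3, v4 -> 2
v2 (9-11) vs v3..v5: overlaps v3, v4 -> 2
v3 (8-16) vs v4..v5: overlaps v4 -> 1
v4 (10-18) vs v5: overlaps none -> 0
Total overlapping pairs = 1 + 2 + 2 + 1 + 0 = 6

6


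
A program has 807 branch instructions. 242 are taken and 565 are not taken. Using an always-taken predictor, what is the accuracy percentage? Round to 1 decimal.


Predictor: always-taken
Correct predictions = 242
Accuracy = 242 / 807 * 100 = 30.0%

30.0


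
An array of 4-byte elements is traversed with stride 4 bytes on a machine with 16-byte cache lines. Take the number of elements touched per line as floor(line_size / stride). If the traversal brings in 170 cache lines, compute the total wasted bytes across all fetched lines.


Elements per line = floor(16 / 4) = 4
Bytes used per line = 4 * 4 = 16
Wasted per line = 16 - 16 = 0
Total wasted = 0 * 170 = 0

0


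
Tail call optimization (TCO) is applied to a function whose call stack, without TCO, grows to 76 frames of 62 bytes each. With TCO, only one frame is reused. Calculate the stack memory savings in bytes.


Without TCO: 76 * 62 = 4712 bytes
With TCO: reuse 1 frame = 62 bytes
Savings = 4712 - 62 = 4650

4650


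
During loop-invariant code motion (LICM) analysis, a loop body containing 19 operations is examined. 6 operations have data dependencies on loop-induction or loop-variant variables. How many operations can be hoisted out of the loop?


Invariant candidates = total - loop-dependent
= 19 - 6 = 13

13


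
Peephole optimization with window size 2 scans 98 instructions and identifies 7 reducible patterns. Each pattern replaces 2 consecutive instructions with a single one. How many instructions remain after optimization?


Each match removes 1 instructions.
Total removed = 7 * 1 = 7
Remaining = 98 - 7 = 91

91


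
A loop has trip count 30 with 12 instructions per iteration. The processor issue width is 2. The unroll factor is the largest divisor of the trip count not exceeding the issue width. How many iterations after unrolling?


Largest divisor of 30 <= 2 is 2
New iterations = 30 / 2 = 15

15


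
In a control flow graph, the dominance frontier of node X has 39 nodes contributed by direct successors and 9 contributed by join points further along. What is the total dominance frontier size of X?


DF(X) = direct successor contributions + join point contributions
= 39 + 9 = 48

48


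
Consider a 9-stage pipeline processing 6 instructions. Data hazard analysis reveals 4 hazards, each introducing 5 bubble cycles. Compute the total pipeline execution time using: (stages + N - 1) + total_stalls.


Base cycles = 9 + 6 - 1 = 14
Total stalls = 4 * 5 = 20
Total = 14 + 20 = 34

34


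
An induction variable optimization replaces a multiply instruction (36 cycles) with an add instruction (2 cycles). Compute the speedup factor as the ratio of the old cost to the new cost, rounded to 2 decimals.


Ratio = mult_cost / add_cost = 36 / 2 = 18.0

18.0


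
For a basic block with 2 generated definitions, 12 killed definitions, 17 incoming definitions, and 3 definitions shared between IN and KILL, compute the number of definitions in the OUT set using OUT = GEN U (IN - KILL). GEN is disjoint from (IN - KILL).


IN - KILL: 17 - 3 = 14 surviving definitions
OUT = GEN + surviving = 2 + 14 = 16

16


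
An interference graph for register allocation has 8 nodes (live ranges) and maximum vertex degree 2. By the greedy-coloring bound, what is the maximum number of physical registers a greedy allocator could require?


Greedy coloring never needs more than (max_degree + 1) colors: when coloring a vertex, at most max_degree neighbors are already colored.
Upper bound = 2 + 1 = 3

3


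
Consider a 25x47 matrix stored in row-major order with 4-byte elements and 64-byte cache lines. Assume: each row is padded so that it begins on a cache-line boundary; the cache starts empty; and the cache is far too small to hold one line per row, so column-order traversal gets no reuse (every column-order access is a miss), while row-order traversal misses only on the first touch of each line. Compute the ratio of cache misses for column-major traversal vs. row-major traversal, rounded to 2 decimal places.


Each row occupies 47 * 4 = 188 bytes and starts on a line boundary, so it spans ceil(188 / 64) = 3 cache lines.
Row-major traversal misses (one per line touched): 25 * ceil(47 * 4 / 64) = 75
Column-major traversal misses (no reuse, every access misses): 25 * 47 = 1175
Ratio = 1175 / 75 = 15.67

15.67


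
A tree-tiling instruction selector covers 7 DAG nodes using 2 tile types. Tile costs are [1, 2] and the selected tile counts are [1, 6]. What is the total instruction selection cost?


Total cost = sum(count_i * cost_i)
= 1*1 + 6*2
= 13

13


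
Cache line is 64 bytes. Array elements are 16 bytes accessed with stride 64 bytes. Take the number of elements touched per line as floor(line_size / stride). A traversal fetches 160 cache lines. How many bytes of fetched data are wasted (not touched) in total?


Elements per line = floor(64 / 64) = 1
Bytes used per line = 1 * 16 = 16
Wasted per line = 64 - 16 = 48
Total wasted = 48 * 160 = 7680

7680


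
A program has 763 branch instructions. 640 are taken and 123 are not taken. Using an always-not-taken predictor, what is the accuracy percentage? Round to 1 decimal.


Predictor: always-not-taken
Correct predictions = 123
Accuracy = 123 / 763 * 100 = 16.1%

16.1


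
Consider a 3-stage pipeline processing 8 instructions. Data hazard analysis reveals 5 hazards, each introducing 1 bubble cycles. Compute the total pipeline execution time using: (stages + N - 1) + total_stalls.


Base cycles = 3 + 8 - 1 = 10
Total stalls = 5 * 1 = 5
Total = 10 + 5 = 15

15


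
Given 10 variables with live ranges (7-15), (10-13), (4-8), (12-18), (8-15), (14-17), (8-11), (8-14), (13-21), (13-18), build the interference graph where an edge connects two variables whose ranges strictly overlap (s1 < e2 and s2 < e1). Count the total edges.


Check all pairs for overlapping intervals.
Two intervals (s1,e1) and (s2,e2) overlap if s1 < e2 and s2 < e1.
v0 (7-15) vs v1..v9: overlaps v1, v2, v3, v4, v5, v6, v7, v8, v9 -> 9
v1 (10-13) vs v2..v9: overlaps v3, v4, v6, v7 -> 4
v2 (4-8) vs v3..v9: overlaps none -> 0
v3 (12-18) vs v4..v9: overlaps v4, v5, v7, v8, v9 -> 5
v4 (8-15) vs v5..v9: overlaps v5, v6, v7, v8, v9 -> 5
v5 (14-17) vs v6..v9: overlaps v8, v9 -> 2
v6 (8-11) vs v7..v9: overlaps v7 -> 1
v7 (8-14) vs v8..v9: overlaps v8, v9 -> 2
v8 (13-21) vs v9: overlaps v9 -> 1
Total overlapping pairs = 9 + 4 + 0 + 5 + 5 + 2 + 1 + 2 + 1 = 29

29


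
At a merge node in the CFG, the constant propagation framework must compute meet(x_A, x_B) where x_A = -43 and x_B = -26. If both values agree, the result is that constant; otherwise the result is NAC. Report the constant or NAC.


Meet operation: if both paths give the same constant, result is that constant; if they differ, result is NAC (not-a-constant).
Path A: -43, Path B: -26 -> differ
Result: not-a-constant -> NAC

NAC


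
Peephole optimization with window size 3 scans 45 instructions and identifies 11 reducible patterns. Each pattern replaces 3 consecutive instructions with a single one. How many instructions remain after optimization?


Each match removes 2 instructions.
Total removed = 11 * 2 = 22
Remaining = 45 - 22 = 23

23


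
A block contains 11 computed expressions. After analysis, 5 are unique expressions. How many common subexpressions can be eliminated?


CSE count = total expressions - unique expressions
= 11 - 5 = 6

6


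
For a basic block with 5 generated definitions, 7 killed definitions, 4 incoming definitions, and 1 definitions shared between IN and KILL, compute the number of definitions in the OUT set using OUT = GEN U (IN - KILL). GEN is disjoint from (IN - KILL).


IN - KILL: 4 - 1 = 3 surviving definitions
OUT = GEN + surviving = 5 + 3 = 8

8


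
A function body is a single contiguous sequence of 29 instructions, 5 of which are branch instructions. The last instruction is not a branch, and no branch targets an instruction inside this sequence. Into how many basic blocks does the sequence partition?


With no in-sequence branch targets, the leaders are the first instruction plus the instruction after each branch.
Number of basic blocks = branches + 1
= 5 + 1 = 6

6


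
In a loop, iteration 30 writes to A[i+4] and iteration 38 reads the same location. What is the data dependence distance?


Distance = read iteration - write iteration
= 38 - 30 = 8

8


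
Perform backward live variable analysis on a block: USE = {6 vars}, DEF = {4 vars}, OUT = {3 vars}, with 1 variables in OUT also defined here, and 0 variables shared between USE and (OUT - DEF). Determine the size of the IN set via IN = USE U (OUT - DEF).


OUT - DEF: 3 - 1 = 2
|IN| = |USE| + |OUT - DEF| - |USE ∩ (OUT - DEF)| = 6 + 2 - 0 = 8

8


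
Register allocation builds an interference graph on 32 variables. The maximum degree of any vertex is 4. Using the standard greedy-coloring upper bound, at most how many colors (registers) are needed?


Greedy coloring never needs more than (max_degree + 1) colors: when coloring a vertex, at most max_degree neighbors are already colored.
Upper bound = 4 + 1 = 5

5


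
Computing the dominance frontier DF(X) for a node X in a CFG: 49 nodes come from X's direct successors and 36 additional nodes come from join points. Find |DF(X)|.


DF(X) = direct successor contributions + join point contributions
= 49 + 36 = 85

85


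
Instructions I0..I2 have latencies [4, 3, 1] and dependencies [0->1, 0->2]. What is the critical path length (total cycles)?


Compute longest path through dependency graph: dist(Ik) = max over predecessors of dist + latency(Ik).
dist(I0) = latency 4 = 4
dist(I1) = dist(I0) + 3 = 4 + 3 = 7
dist(I2) = dist(I0) + 1 = 4 + 1 = 5
Critical path = max dist = 7

7


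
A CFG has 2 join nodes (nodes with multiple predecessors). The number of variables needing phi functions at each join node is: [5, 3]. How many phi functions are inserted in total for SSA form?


Total phi functions = sum of phi functions at each join node
= 5 + 3 = 8

8


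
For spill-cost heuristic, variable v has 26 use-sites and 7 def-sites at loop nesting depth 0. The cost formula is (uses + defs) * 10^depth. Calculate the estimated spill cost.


uses + defs = 26 + 7 = 33
10^0 = 1
Spill cost = 33 * 1 = 33

33


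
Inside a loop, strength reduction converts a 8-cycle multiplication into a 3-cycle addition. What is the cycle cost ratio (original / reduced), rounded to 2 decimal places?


Ratio = mult_cost / add_cost = 8 / 3 = 2.67

2.67


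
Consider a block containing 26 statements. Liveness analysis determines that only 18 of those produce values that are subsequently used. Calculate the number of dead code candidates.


Dead code = total statements - live definitions
= 26 - 18 = 8

8


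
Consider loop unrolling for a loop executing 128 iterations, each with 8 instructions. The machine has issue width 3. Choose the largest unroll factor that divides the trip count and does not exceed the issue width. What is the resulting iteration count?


Largest divisor of 128 <= 3 is 2
New iterations = 128 / 2 = 64

64


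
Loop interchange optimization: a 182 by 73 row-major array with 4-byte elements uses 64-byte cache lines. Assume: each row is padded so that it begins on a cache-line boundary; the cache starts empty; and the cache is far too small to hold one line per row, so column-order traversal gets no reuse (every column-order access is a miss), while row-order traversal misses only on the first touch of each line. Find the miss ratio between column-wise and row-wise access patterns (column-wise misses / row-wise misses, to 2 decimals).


Each row occupies 73 * 4 = 292 bytes and starts on a line boundary, so it spans ceil(292 / 64) = 5 cache lines.
Row-major traversal misses (one per line touched): 182 * ceil(73 * 4 / 64) = 910
Column-major traversal misses (no reuse, every access misses): 182 * 73 = 13286
Ratio = 13286 / 910 = 14.6

14.6


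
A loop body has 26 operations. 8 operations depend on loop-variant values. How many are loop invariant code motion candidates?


Invariant candidates = total - loop-dependent
= 26 - 8 = 18

18


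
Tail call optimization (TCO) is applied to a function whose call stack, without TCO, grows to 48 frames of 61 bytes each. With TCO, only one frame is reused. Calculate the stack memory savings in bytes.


Without TCO: 48 * 61 = 2928 bytes
With TCO: reuse 1 frame = 61 bytes
Savings = 2928 - 61 = 2867

2867


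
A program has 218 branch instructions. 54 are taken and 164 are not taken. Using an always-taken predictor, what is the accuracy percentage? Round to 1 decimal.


Predictor: always-taken
Correct predictions = 54
Accuracy = 54 / 218 * 100 = 24.8%

24.8


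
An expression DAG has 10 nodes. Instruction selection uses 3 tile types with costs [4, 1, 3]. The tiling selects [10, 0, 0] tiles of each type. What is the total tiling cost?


Total cost = sum(count_i * cost_i)
= 10*4 + 0*1 + 0*3
= 40

40


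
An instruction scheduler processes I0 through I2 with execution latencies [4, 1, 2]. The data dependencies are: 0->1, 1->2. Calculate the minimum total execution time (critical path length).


Compute longest path through dependency graph: dist(Ik) = max over predecessors of dist + latency(Ik).
dist(I0) = latency 4 = 4
dist(I1) = dist(I0) + 1 = 4 + 1 = 5
dist(I2) = dist(I1) + 2 = 5 + 2 = 7
Critical path = max dist = 7

7


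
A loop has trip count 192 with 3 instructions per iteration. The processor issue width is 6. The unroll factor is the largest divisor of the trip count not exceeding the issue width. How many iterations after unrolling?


Largest divisor of 192 <= 6 is 6
New iterations = 192 / 6 = 32

32


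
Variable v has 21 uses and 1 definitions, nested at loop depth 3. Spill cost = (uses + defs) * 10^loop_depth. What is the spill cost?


uses + defs = 21 + 1 = 22
10^3 = 1000
Spill cost = 22 * 1000 = 22000

22000


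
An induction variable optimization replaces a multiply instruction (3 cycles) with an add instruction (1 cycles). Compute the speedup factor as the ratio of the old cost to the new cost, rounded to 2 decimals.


Ratio = mult_cost / add_cost = 3 / 1 = 3.0

3.0


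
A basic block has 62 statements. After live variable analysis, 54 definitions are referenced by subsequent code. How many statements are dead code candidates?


Dead code = total statements - live definitions
= 62 - 54 = 8

8


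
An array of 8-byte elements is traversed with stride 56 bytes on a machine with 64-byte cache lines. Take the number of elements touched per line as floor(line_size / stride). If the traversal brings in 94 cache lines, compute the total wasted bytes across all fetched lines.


Elements per line = floor(64 / 56) = 1
Bytes used per line = 1 * 8 = 8
Wasted per line = 64 - 8 = 56
Total wasted = 56 * 94 = 5264

5264


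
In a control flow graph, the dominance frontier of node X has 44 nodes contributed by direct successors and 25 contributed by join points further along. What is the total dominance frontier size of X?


DF(X) = direct successor contributions + join point contributions
= 44 + 25 = 69

69


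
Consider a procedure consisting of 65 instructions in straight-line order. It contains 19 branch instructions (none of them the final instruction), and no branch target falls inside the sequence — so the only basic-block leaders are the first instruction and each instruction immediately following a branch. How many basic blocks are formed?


With no in-sequence branch targets, the leaders are the first instruction plus the instruction after each branch.
Number of basic blocks = branches + 1
= 19 + 1 = 20

20


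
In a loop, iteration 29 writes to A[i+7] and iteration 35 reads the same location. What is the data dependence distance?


Distance = read iteration - write iteration
= 35 - 29 = 6

6


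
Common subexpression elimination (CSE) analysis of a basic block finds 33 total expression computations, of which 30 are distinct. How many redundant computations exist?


CSE count = total expressions - unique expressions
= 33 - 30 = 3

3


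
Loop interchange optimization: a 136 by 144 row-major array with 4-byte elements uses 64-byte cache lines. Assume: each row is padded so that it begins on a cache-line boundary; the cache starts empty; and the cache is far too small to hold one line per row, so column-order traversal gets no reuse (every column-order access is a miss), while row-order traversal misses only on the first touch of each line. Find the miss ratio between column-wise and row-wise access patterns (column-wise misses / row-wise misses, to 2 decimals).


Each row occupies 144 * 4 = 576 bytes and starts on a line boundary, so it spans ceil(576 / 64) = 9 cache lines.
Row-major traversal misses (one per line touched): 136 * ceil(144 * 4 / 64) = 1224
Column-major traversal misses (no reuse, every access misses): 136 * 144 = 19584
Ratio = 19584 / 1224 = 16.0

16.0


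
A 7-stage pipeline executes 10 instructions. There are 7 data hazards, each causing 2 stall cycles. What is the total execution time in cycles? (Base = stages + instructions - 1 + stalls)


Base cycles = 7 + 10 - 1 = 16
Total stalls = 7 * 2 = 14
Total = 16 + 14 = 30

30


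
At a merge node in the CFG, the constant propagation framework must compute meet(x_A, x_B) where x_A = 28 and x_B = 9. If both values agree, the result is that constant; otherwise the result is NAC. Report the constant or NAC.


Meet operation: if both paths give the same constant, result is that constant; if they differ, result is NAC (not-a-constant).
Path A: 28, Path B: 9 -> differ
Result: not-a-constant -> NAC

NAC


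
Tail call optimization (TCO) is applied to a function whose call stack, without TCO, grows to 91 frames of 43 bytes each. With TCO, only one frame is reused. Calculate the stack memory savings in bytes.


Without TCO: 91 * 43 = 3913 bytes
With TCO: reuse 1 frame = 43 bytes
Savings = 3913 - 43 = 3870

3870


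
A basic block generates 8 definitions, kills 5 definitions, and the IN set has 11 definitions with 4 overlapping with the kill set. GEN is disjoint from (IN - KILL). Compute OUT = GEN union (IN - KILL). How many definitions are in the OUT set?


IN - KILL: 11 - 4 = 7 surviving definitions
OUT = GEN + surviving = 8 + 7 = 15

15


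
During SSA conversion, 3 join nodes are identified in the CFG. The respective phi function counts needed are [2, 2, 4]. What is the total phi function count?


Total phi functions = sum of phi functions at each join node
= 2 + 2 + 4 = 8

8


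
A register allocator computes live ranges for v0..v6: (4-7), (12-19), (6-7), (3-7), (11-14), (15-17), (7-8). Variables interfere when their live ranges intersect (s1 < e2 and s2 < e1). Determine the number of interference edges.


Check all pairs for overlapping intervals.
Two intervals (s1,e1) and (s2,e2) overlap if s1 < e2 and s2 < e1.
v0 (4-7) vs v1..v6: overlaps v2, v3 -> 2
v1 (12-19) vs v2..v6: overlaps v4, v5 -> 2
v2 (6-7) vs v3..v6: overlaps v3 -> 1
v3 (3-7) vs v4..v6: overlaps none -> 0
v4 (11-14) vs v5..v6: overlaps none -> 0
v5 (15-17) vs v6: overlaps none -> 0
Total overlapping pairs = 2 + 2 + 1 + 0 + 0 + 0 = 5

5


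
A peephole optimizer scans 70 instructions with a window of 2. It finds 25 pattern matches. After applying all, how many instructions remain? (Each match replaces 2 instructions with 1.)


Each match removes 1 instructions.
Total removed = 25 * 1 = 25
Remaining = 70 - 25 = 45

45


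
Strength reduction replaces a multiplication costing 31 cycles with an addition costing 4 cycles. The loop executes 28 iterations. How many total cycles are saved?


Per-iteration saving = 31 - 4 = 27
Total saved = 28 * 27 = 756

756


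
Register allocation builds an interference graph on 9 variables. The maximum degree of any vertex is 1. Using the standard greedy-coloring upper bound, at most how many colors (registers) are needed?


Greedy coloring never needs more than (max_degree + 1) colors: when coloring a vertex, at most max_degree neighbors are already colored.
Upper bound = 1 + 1 = 2

2


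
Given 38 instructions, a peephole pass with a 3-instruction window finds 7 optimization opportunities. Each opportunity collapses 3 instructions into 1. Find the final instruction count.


Each match removes 2 instructions.
Total removed = 7 * 2 = 14
Remaining = 38 - 14 = 24

24


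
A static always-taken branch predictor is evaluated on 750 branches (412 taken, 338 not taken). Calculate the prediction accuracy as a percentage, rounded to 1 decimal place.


Predictor: always-taken
Correct predictions = 412
Accuracy = 412 / 750 * 100 = 54.9%

54.9
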